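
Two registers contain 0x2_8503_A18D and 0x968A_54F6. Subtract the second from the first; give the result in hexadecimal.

0x1EE794C97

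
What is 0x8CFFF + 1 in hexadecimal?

0x8D000

The trailing 3 digits are F (max in base 16), so adding 1 cascades: they roll to 0 and the next digit up increments.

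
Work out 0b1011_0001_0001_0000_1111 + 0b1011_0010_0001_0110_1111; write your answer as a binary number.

Add column by column in base 2, right to left:
  1+1 = 0 carry 1
  1+1+1 = 1 carry 1
  1+1+1 = 1 carry 1
  1+1+1 = 1 carry 1
  0+0+1 = 1
  0+1 = 1
  0+1 = 1
  0+0 = 0
  1+1 = 0 carry 1
  0+0+1 = 1
  0+0 = 0
  0+0 = 0
  1+0 = 1
  0+1 = 1
  0+0 = 0
  0+0 = 0
  1+1 = 0 carry 1
  1+1+1 = 1 carry 1
  0+0+1 = 1
  1+1 = 0 carry 1
  final carry 1

0b101100011001001111110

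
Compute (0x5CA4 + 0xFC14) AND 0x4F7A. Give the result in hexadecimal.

0x4838

Add column by column in base 16, right to left:
  4+4 = 8
  A+1 = B
  C+C = 8 carry 1
  5+F+1 = 5 carry 1
  final carry 1
Sum = 0x158B8; now AND with 0x4F7A:
  1&0=0, 5&4=4, 8&F=8, B&7=3, 8&A=8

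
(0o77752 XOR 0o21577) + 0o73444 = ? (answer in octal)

0o151671

First 0o77752 XOR 0o21577 = 0o56225.
Add column by column in base 8, right to left:
  5+4 = 1 carry 1
  2+4+1 = 7
  2+4 = 6
  6+3 = 1 carry 1
  5+7+1 = 5 carry 1
  final carry 1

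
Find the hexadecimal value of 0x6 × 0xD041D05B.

Multiply each base-16 digit by 6, carrying:
  B×6 = 66 → write 2 carry 4
  5×6+4 = 34 → write 2 carry 2
  0×6+2 = 2 → write 2
  D×6 = 78 → write E carry 4
  1×6+4 = 10 → write A
  4×6 = 24 → write 8 carry 1
  0×6+1 = 1 → write 1
  D×6 = 78 → write E carry 4
  remaining carry: 4

0x4E18AE222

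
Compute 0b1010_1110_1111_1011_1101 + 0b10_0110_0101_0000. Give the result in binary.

Add column by column in base 2, right to left:
  1+0 = 1
  0+0 = 0
  1+0 = 1
  1+0 = 1
  1+1 = 0 carry 1
  1+0+1 = 0 carry 1
  0+1+1 = 0 carry 1
  1+0+1 = 0 carry 1
  1+0+1 = 0 carry 1
  1+1+1 = 1 carry 1
  1+1+1 = 1 carry 1
  1+0+1 = 0 carry 1
  0+0+1 = 1
  1+1 = 0 carry 1
  1+0+1 = 0 carry 1
  1+0+1 = 0 carry 1
  0+0+1 = 1
  1+0 = 1
  0+0 = 0
  1+0 = 1

0b10110001011000001101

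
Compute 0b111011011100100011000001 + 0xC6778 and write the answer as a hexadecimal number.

0b111011011100100011000001 = 0xEDC8C1 in hexadecimal.
Add column by column in base 16, right to left:
  1+8 = 9
  C+7 = 3 carry 1
  8+7+1 = 0 carry 1
  C+6+1 = 3 carry 1
  D+C+1 = A carry 1
  E+0+1 = F

0xFA3039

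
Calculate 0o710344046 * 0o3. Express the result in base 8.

0o2531254162

Multiply each base-8 digit by 3, carrying:
  6×3 = 18 → write 2 carry 2
  4×3+2 = 14 → write 6 carry 1
  0×3+1 = 1 → write 1
  4×3 = 12 → write 4 carry 1
  4×3+1 = 13 → write 5 carry 1
  3×3+1 = 10 → write 2 carry 1
  0×3+1 = 1 → write 1
  1×3 = 3 → write 3
  7×3 = 21 → write 5 carry 2
  remaining carry: 2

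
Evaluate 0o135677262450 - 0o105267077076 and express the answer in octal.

Subtract column by column in base 8:
  0-6 → 2 (borrow)
  5-7-1 → 5 (borrow)
  4-0-1 → 3
  2-7 → 3 (borrow)
  6-7-1 → 6 (borrow)
  2-0-1 → 1
  7-7 → 0
  7-6 → 1
  6-2 → 4
  5-5 → 0
  3-0 → 3
  1-1 → 0

0o30410163352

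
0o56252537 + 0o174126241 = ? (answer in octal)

Add column by column in base 8, right to left:
  7+1 = 0 carry 1
  3+4+1 = 0 carry 1
  5+2+1 = 0 carry 1
  2+6+1 = 1 carry 1
  5+2+1 = 0 carry 1
  2+1+1 = 4
  6+4 = 2 carry 1
  5+7+1 = 5 carry 1
  0+1+1 = 2

0o252401000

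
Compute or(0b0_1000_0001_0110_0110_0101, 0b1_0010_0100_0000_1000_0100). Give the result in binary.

0b110100101011011100101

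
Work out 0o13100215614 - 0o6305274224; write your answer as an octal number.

0o4572721370

Subtract column by column in base 8:
  4-4 → 0
  1-2 → 7 (borrow)
  6-2-1 → 3
  5-4 → 1
  1-7 → 2 (borrow)
  2-2-1 → 7 (borrow)
  0-5-1 → 2 (borrow)
  0-0-1 → 7 (borrow)
  1-3-1 → 5 (borrow)
  3-6-1 → 4 (borrow)
  1-0-1 → 0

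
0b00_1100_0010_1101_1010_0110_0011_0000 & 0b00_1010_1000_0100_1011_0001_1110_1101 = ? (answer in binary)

AND bit by bit (1 only where both bits are 1):
  001100001011011010011000110000
& 001010100001001011000111101101
= 001000000001001010000000100000

0b001000000001001010000000100000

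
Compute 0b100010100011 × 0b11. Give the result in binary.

Multiply each base-2 digit by 3, carrying:
  1×3 = 3 → write 1 carry 1
  1×3+1 = 4 → write 0 carry 2
  0×3+2 = 2 → write 0 carry 1
  0×3+1 = 1 → write 1
  0×3 = 0 → write 0
  1×3 = 3 → write 1 carry 1
  0×3+1 = 1 → write 1
  1×3 = 3 → write 1 carry 1
  0×3+1 = 1 → write 1
  0×3 = 0 → write 0
  0×3 = 0 → write 0
  1×3 = 3 → write 1 carry 1
  remaining carry: 1

0b1100111101001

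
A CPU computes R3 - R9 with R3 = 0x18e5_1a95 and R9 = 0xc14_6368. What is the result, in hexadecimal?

0xcd0b72d

Subtract column by column in base 16:
  5-8 → d (borrow)
  9-6-1 → 2
  a-3 → 7
  1-6 → b (borrow)
  5-4-1 → 0
  e-1 → d
  8-c → c (borrow)
  1-0-1 → 0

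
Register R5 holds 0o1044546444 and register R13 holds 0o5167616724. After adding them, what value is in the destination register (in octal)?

0o6234365370

Add column by column in base 8, right to left:
  4+4 = 0 carry 1
  4+2+1 = 7
  4+7 = 3 carry 1
  6+6+1 = 5 carry 1
  4+1+1 = 6
  5+6 = 3 carry 1
  4+7+1 = 4 carry 1
  4+6+1 = 3 carry 1
  0+1+1 = 2
  1+5 = 6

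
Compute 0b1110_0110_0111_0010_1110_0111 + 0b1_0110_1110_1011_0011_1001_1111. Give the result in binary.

0b10010101010010011010000110

Add column by column in base 2, right to left:
  1+1 = 0 carry 1
  1+1+1 = 1 carry 1
  1+1+1 = 1 carry 1
  0+1+1 = 0 carry 1
  0+1+1 = 0 carry 1
  1+0+1 = 0 carry 1
  1+0+1 = 0 carry 1
  1+1+1 = 1 carry 1
  0+1+1 = 0 carry 1
  1+1+1 = 1 carry 1
  0+0+1 = 1
  0+0 = 0
  1+1 = 0 carry 1
  1+1+1 = 1 carry 1
  1+0+1 = 0 carry 1
  0+1+1 = 0 carry 1
  0+0+1 = 1
  1+1 = 0 carry 1
  1+1+1 = 1 carry 1
  0+1+1 = 0 carry 1
  0+0+1 = 1
  1+1 = 0 carry 1
  1+1+1 = 1 carry 1
  1+0+1 = 0 carry 1
  0+1+1 = 0 carry 1
  final carry 1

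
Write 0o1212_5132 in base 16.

0x28AA5A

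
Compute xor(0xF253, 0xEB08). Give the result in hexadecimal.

0x195B

XOR each hex digit independently (no carries):
  F^E=1, 2^B=9, 5^0=5, 3^8=B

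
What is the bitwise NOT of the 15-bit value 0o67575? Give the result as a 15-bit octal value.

0o10202

Each oct digit d becomes 7−d:
  6→1, 7→0, 5→2, 7→0, 5→2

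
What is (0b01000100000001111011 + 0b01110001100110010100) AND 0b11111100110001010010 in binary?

0b10110100100000000010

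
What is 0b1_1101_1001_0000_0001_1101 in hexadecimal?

Group the bits into nibbles: 0001 1101 1001 0000 0001 1101 → 1D901D.

0x1D901D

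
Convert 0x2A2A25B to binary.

Expand each hex digit to 4 bits: 2=0010 A=1010 2=0010 A=1010 2=0010 5=0101 B=1011.

0b10101000101010001001011011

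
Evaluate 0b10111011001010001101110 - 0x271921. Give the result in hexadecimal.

0b10111011001010001101110 = 0x5d946e in hexadecimal.
Subtract column by column in base 16:
  e-1 → d
  6-2 → 4
  4-9 → b (borrow)
  9-1-1 → 7
  d-7 → 6
  5-2 → 3

0x367b4d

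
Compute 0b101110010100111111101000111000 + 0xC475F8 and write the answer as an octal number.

0o5706070060

0b101110010100111111101000111000 = 0o5624775070 in octal.
0xC475F8 = 0o61072770 in octal.
Add column by column in base 8, right to left:
  0+0 = 0
  7+7 = 6 carry 1
  0+7+1 = 0 carry 1
  5+2+1 = 0 carry 1
  7+7+1 = 7 carry 1
  7+0+1 = 0 carry 1
  4+1+1 = 6
  2+6 = 0 carry 1
  6+0+1 = 7
  5+0 = 5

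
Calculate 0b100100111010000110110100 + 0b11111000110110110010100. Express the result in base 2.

0b1000100000000111101001000

Add column by column in base 2, right to left:
  0+0 = 0
  0+0 = 0
  1+1 = 0 carry 1
  0+0+1 = 1
  1+1 = 0 carry 1
  1+0+1 = 0 carry 1
  0+0+1 = 1
  1+1 = 0 carry 1
  1+1+1 = 1 carry 1
  0+0+1 = 1
  0+1 = 1
  0+1 = 1
  0+0 = 0
  1+1 = 0 carry 1
  0+1+1 = 0 carry 1
  1+0+1 = 0 carry 1
  1+0+1 = 0 carry 1
  1+0+1 = 0 carry 1
  0+1+1 = 0 carry 1
  0+1+1 = 0 carry 1
  1+1+1 = 1 carry 1
  0+1+1 = 0 carry 1
  0+1+1 = 0 carry 1
  1+0+1 = 0 carry 1
  final carry 1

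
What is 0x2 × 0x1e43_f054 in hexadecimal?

Multiply each base-16 digit by 2, carrying:
  4×2 = 8 → write 8
  5×2 = 10 → write a
  0×2 = 0 → write 0
  f×2 = 30 → write e carry 1
  3×2+1 = 7 → write 7
  4×2 = 8 → write 8
  e×2 = 28 → write c carry 1
  1×2+1 = 3 → write 3

0x3c87e0a8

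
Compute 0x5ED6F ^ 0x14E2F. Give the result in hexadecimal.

XOR each hex digit independently (no carries):
  5^1=4, E^4=A, D^E=3, 6^2=4, F^F=0

0x4A340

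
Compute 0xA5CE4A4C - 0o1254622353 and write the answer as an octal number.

0o23306622541

0xA5CE4A4C = 0o24563445114 in octal.
Subtract column by column in base 8:
  4-3 → 1
  1-5 → 4 (borrow)
  1-3-1 → 5 (borrow)
  5-2-1 → 2
  4-2 → 2
  4-6 → 6 (borrow)
  3-4-1 → 6 (borrow)
  6-5-1 → 0
  5-2 → 3
  4-1 → 3
  2-0 → 2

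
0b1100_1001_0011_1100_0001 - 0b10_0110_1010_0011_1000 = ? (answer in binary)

Subtract column by column in base 2:
  1-0 → 1
  0-0 → 0
  0-0 → 0
  0-1 → 1 (borrow)
  0-1-1 → 0 (borrow)
  0-1-1 → 0 (borrow)
  1-0-1 → 0
  1-0 → 1
  1-0 → 1
  1-1 → 0
  0-0 → 0
  0-1 → 1 (borrow)
  1-0-1 → 0
  0-1 → 1 (borrow)
  0-1-1 → 0 (borrow)
  1-0-1 → 0
  0-0 → 0
  0-1 → 1 (borrow)
  1-0-1 → 0
  1-0 → 1

0b10100010100110001001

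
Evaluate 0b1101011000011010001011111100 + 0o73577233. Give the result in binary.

0b1110010100001010000110010111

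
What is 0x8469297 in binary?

0b1000010001101001001010010111

Expand each hex digit to 4 bits: 8=1000 4=0100 6=0110 9=1001 2=0010 9=1001 7=0111.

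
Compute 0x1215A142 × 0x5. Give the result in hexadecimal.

0x5A6C264A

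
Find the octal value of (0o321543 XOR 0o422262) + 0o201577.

First 0o321543 XOR 0o422262 = 0o703721.
Add column by column in base 8, right to left:
  1+7 = 0 carry 1
  2+7+1 = 2 carry 1
  7+5+1 = 5 carry 1
  3+1+1 = 5
  0+0 = 0
  7+2 = 1 carry 1
  final carry 1

0o1105520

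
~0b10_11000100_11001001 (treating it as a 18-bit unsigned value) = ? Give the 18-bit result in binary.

Invert each bit: 101100010011001001 → 010011101100110110.

0b010011101100110110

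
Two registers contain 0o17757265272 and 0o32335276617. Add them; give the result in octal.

0o52314564111

Add column by column in base 8, right to left:
  2+7 = 1 carry 1
  7+1+1 = 1 carry 1
  2+6+1 = 1 carry 1
  5+6+1 = 4 carry 1
  6+7+1 = 6 carry 1
  2+2+1 = 5
  7+5 = 4 carry 1
  5+3+1 = 1 carry 1
  7+3+1 = 3 carry 1
  7+2+1 = 2 carry 1
  1+3+1 = 5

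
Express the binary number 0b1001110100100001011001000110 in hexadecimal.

0x9d21646

Group the bits into nibbles: 1001 1101 0010 0001 0110 0100 0110 → 9d21646.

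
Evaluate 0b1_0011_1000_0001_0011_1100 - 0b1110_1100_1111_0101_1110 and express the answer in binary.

Subtract column by column in base 2:
  0-0 → 0
  0-1 → 1 (borrow)
  1-1-1 → 1 (borrow)
  1-1-1 → 1 (borrow)
  1-1-1 → 1 (borrow)
  1-0-1 → 0
  0-1 → 1 (borrow)
  0-0-1 → 1 (borrow)
  1-1-1 → 1 (borrow)
  0-1-1 → 0 (borrow)
  0-1-1 → 0 (borrow)
  0-1-1 → 0 (borrow)
  0-0-1 → 1 (borrow)
  0-0-1 → 1 (borrow)
  0-1-1 → 0 (borrow)
  1-1-1 → 1 (borrow)
  1-0-1 → 0
  1-1 → 0
  0-1 → 1 (borrow)
  0-1-1 → 0 (borrow)
  1-0-1 → 0

0b1001011000111011110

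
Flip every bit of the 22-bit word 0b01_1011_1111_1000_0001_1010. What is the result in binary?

0b1001000000011111100101

Invert each bit: 0110111111100000011010 → 1001000000011111100101.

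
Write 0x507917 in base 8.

0o24074427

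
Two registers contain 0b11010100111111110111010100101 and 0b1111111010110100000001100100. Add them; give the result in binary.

0b101010100010110010111100001001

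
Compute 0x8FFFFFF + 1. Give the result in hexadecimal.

0x9000000

The trailing 6 digits are F (max in base 16), so adding 1 cascades: they roll to 0 and the next digit up increments.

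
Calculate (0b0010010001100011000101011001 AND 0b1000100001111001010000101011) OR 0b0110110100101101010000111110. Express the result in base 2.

0b110110101101101010000111111

0b0010010001100011000101011001 AND 0b1000100001111001010000101011 = 0b0000000001100001000000001001.
Then OR with 0b0110110100101101010000111110.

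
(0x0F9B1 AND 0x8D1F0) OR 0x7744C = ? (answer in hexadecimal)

0x0F9B1 AND 0x8D1F0 = 0x0D1B0.
Then OR with 0x7744C.

0x7F5FC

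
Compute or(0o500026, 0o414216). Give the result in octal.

0o514236

OR each oct digit independently (no carries):
  5|4=5, 0|1=1, 0|4=4, 0|2=2, 2|1=3, 6|6=6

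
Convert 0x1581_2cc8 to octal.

Expand each hex digit to 4 bits: 1=0001 5=0101 8=1000 1=0001 2=0010 c=1100 c=1100 8=1000.
Group the bits in threes: 010 101 100 000 010 010 110 011 001 000 → 2540226310.

0o2540226310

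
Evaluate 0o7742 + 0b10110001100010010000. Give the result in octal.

0o2624162

0b10110001100010010000 = 0o2614220 in octal.
Add column by column in base 8, right to left:
  2+0 = 2
  4+2 = 6
  7+2 = 1 carry 1
  7+4+1 = 4 carry 1
  0+1+1 = 2
  0+6 = 6
  0+2 = 2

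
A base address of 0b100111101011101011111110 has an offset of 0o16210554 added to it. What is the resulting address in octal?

0o65746152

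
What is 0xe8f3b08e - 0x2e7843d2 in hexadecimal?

Subtract column by column in base 16:
  e-2 → c
  8-d → b (borrow)
  0-3-1 → c (borrow)
  b-4-1 → 6
  3-8 → b (borrow)
  f-7-1 → 7
  8-e → a (borrow)
  e-2-1 → b

0xba7b6cbc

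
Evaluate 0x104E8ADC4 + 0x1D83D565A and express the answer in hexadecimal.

0x2DD26041E

Add column by column in base 16, right to left:
  4+A = E
  C+5 = 1 carry 1
  D+6+1 = 4 carry 1
  A+5+1 = 0 carry 1
  8+D+1 = 6 carry 1
  E+3+1 = 2 carry 1
  4+8+1 = D
  0+D = D
  1+1 = 2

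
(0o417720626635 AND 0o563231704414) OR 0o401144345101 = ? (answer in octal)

0o403364745515

0o417720626635 AND 0o563231704414 = 0o403220604414.
Then OR with 0o401144345101.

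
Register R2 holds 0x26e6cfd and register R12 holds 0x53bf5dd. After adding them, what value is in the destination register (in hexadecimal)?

0x7aa62da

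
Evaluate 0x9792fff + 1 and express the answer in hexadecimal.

0x9793000

The trailing 3 digits are F (max in base 16), so adding 1 cascades: they roll to 0 and the next digit up increments.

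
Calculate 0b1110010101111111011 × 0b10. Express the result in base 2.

0b11100101011111110110

Multiply each base-2 digit by 2, carrying:
  1×2 = 2 → write 0 carry 1
  1×2+1 = 3 → write 1 carry 1
  0×2+1 = 1 → write 1
  1×2 = 2 → write 0 carry 1
  1×2+1 = 3 → write 1 carry 1
  1×2+1 = 3 → write 1 carry 1
  1×2+1 = 3 → write 1 carry 1
  1×2+1 = 3 → write 1 carry 1
  1×2+1 = 3 → write 1 carry 1
  1×2+1 = 3 → write 1 carry 1
  0×2+1 = 1 → write 1
  1×2 = 2 → write 0 carry 1
  0×2+1 = 1 → write 1
  1×2 = 2 → write 0 carry 1
  0×2+1 = 1 → write 1
  0×2 = 0 → write 0
  1×2 = 2 → write 0 carry 1
  1×2+1 = 3 → write 1 carry 1
  1×2+1 = 3 → write 1 carry 1
  remaining carry: 1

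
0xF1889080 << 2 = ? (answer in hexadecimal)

2 bits is not a whole number of base-16 digits; in binary: 11110001100010001001000010000000 << 2 = 1111000110001000100100001000000000.

0x3C6224200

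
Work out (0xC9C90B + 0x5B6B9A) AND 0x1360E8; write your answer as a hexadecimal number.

0x120A0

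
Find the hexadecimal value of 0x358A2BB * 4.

0xD628AEC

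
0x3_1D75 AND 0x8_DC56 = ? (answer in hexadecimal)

0x01C54

AND each hex digit independently (no carries):
  3&8=0, 1&D=1, D&C=C, 7&5=5, 5&6=4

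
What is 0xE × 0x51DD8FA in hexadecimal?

Multiply each base-16 digit by 14, carrying:
  A×14 = 140 → write C carry 8
  F×14+8 = 218 → write A carry 13
  8×14+13 = 125 → write D carry 7
  D×14+7 = 189 → write D carry 11
  D×14+11 = 193 → write 1 carry 12
  1×14+12 = 26 → write A carry 1
  5×14+1 = 71 → write 7 carry 4
  remaining carry: 4

0x47A1DDAC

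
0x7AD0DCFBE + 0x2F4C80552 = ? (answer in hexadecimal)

Add column by column in base 16, right to left:
  E+2 = 0 carry 1
  B+5+1 = 1 carry 1
  F+5+1 = 5 carry 1
  C+0+1 = D
  D+8 = 5 carry 1
  0+C+1 = D
  D+4 = 1 carry 1
  A+F+1 = A carry 1
  7+2+1 = A

0xAA1D5D510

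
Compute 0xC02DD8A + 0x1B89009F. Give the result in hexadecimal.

Add column by column in base 16, right to left:
  A+F = 9 carry 1
  8+9+1 = 2 carry 1
  D+0+1 = E
  D+0 = D
  2+9 = B
  0+8 = 8
  C+B = 7 carry 1
  0+1+1 = 2

0x278BDE29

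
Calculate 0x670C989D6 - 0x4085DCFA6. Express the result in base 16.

Subtract column by column in base 16:
  6-6 → 0
  D-A → 3
  9-F → A (borrow)
  8-C-1 → B (borrow)
  9-D-1 → B (borrow)
  C-5-1 → 6
  0-8 → 8 (borrow)
  7-0-1 → 6
  6-4 → 2

0x2686BBA30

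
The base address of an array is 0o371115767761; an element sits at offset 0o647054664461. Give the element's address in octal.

0o1240172654442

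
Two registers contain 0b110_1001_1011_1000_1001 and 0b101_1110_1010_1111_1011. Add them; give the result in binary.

Add column by column in base 2, right to left:
  1+1 = 0 carry 1
  0+1+1 = 0 carry 1
  0+0+1 = 1
  1+1 = 0 carry 1
  0+1+1 = 0 carry 1
  0+1+1 = 0 carry 1
  0+1+1 = 0 carry 1
  1+1+1 = 1 carry 1
  1+0+1 = 0 carry 1
  1+1+1 = 1 carry 1
  0+0+1 = 1
  1+1 = 0 carry 1
  1+0+1 = 0 carry 1
  0+1+1 = 0 carry 1
  0+1+1 = 0 carry 1
  1+1+1 = 1 carry 1
  0+1+1 = 0 carry 1
  1+0+1 = 0 carry 1
  1+1+1 = 1 carry 1
  final carry 1

0b11001000011010000100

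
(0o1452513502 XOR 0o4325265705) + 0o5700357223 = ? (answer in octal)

0o13700355432

First 0o1452513502 XOR 0o4325265705 = 0o5777776207.
Add column by column in base 8, right to left:
  7+3 = 2 carry 1
  0+2+1 = 3
  2+2 = 4
  6+7 = 5 carry 1
  7+5+1 = 5 carry 1
  7+3+1 = 3 carry 1
  7+0+1 = 0 carry 1
  7+0+1 = 0 carry 1
  7+7+1 = 7 carry 1
  5+5+1 = 3 carry 1
  final carry 1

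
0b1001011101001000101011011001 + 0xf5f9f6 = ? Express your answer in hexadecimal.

0xa6a84cf

0b1001011101001000101011011001 = 0x9748ad9 in hexadecimal.
Add column by column in base 16, right to left:
  9+6 = f
  d+f = c carry 1
  a+9+1 = 4 carry 1
  8+f+1 = 8 carry 1
  4+5+1 = a
  7+f = 6 carry 1
  9+0+1 = a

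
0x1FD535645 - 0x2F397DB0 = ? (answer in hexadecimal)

0x1CE19D895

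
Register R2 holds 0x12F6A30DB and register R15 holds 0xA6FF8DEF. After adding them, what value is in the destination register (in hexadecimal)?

0x1D669BECA

Add column by column in base 16, right to left:
  B+F = A carry 1
  D+E+1 = C carry 1
  0+D+1 = E
  3+8 = B
  A+F = 9 carry 1
  6+F+1 = 6 carry 1
  F+6+1 = 6 carry 1
  2+A+1 = D
  1+0 = 1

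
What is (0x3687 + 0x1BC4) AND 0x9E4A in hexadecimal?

0x124A

Add column by column in base 16, right to left:
  7+4 = B
  8+C = 4 carry 1
  6+B+1 = 2 carry 1
  3+1+1 = 5
Sum = 0x524B; now AND with 0x9E4A:
  5&9=1, 2&E=2, 4&4=4, B&A=A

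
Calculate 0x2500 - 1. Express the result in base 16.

0x24FF

The trailing 2 digits are 0, so subtracting 1 borrows through: they become F and the next digit up decrements.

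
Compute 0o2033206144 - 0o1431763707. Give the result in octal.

0o401222235

Subtract column by column in base 8:
  4-7 → 5 (borrow)
  4-0-1 → 3
  1-7 → 2 (borrow)
  6-3-1 → 2
  0-6 → 2 (borrow)
  2-7-1 → 2 (borrow)
  3-1-1 → 1
  3-3 → 0
  0-4 → 4 (borrow)
  2-1-1 → 0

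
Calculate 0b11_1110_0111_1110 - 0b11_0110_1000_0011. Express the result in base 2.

0b11111111011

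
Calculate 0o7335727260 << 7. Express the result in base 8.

7 bits is not a whole number of base-8 digits; in binary: 111011011101111010111010110000 << 7 = 1110110111011110101110101100000000000.

0o1667365654000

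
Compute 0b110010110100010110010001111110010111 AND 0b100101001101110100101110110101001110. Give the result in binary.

AND bit by bit (1 only where both bits are 1):
  110010110100010110010001111110010111
& 100101001101110100101110110101001110
= 100000000100010100000000110100000110

0b100000000100010100000000110100000110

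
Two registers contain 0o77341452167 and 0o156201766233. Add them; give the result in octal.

Add column by column in base 8, right to left:
  7+3 = 2 carry 1
  6+3+1 = 2 carry 1
  1+2+1 = 4
  2+6 = 0 carry 1
  5+6+1 = 4 carry 1
  4+7+1 = 4 carry 1
  1+1+1 = 3
  4+0 = 4
  3+2 = 5
  7+6 = 5 carry 1
  7+5+1 = 5 carry 1
  0+1+1 = 2

0o255543440422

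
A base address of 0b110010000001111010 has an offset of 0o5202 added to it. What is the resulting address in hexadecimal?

0x32afc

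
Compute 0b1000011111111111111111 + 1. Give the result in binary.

0b1000100000000000000000

The trailing 17 digits are 1 (max in base 2), so adding 1 cascades: they roll to 0 and the next digit up increments.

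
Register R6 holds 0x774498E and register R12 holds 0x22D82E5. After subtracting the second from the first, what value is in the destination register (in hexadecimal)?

Subtract column by column in base 16:
  E-5 → 9
  8-E → A (borrow)
  9-2-1 → 6
  4-8 → C (borrow)
  4-D-1 → 6 (borrow)
  7-2-1 → 4
  7-2 → 5

0x546C6A9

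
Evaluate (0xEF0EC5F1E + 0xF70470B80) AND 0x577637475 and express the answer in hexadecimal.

0x461236014

Add column by column in base 16, right to left:
  E+0 = E
  1+8 = 9
  F+B = A carry 1
  5+0+1 = 6
  C+7 = 3 carry 1
  E+4+1 = 3 carry 1
  0+0+1 = 1
  F+7 = 6 carry 1
  E+F+1 = E carry 1
  final carry 1
Sum = 0x1E61336A9E; now AND with 0x577637475:
  1&0=0, E&5=4, 6&7=6, 1&7=1, 3&6=2, 3&3=3, 6&7=6, A&4=0, 9&7=1, E&5=4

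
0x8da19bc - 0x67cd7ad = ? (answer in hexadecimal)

0x25d420f

Subtract column by column in base 16:
  c-d → f (borrow)
  b-a-1 → 0
  9-7 → 2
  1-d → 4 (borrow)
  a-c-1 → d (borrow)
  d-7-1 → 5
  8-6 → 2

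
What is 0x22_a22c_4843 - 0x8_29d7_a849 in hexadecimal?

Subtract column by column in base 16:
  3-9 → a (borrow)
  4-4-1 → f (borrow)
  8-8-1 → f (borrow)
  4-a-1 → 9 (borrow)
  c-7-1 → 4
  2-d → 5 (borrow)
  2-9-1 → 8 (borrow)
  a-2-1 → 7
  2-8 → a (borrow)
  2-0-1 → 1

0x1a78549ffa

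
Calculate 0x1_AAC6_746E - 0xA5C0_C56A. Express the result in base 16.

0x10505AF04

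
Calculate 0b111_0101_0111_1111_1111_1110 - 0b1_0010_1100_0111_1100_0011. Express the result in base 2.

Subtract column by column in base 2:
  0-1 → 1 (borrow)
  1-1-1 → 1 (borrow)
  1-0-1 → 0
  1-0 → 1
  1-0 → 1
  1-0 → 1
  1-1 → 0
  1-1 → 0
  1-1 → 0
  1-1 → 0
  1-1 → 0
  1-0 → 1
  1-0 → 1
  1-0 → 1
  1-1 → 0
  0-1 → 1 (borrow)
  1-0-1 → 0
  0-1 → 1 (borrow)
  1-0-1 → 0
  0-0 → 0
  1-1 → 0
  1-0 → 1
  1-0 → 1

0b11000101011100000111011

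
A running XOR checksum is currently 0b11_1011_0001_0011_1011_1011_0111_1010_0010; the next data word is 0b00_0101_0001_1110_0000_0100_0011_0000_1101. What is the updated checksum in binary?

0b1111100000110110111111010010101111

XOR bit by bit (1 where the bits differ):
  1110110001001110111011011110100010
^ 0001010001111000000100001100001101
= 1111100000110110111111010010101111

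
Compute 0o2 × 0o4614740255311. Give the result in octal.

0o11431700532622

Multiply each base-8 digit by 2, carrying:
  1×2 = 2 → write 2
  1×2 = 2 → write 2
  3×2 = 6 → write 6
  5×2 = 10 → write 2 carry 1
  5×2+1 = 11 → write 3 carry 1
  2×2+1 = 5 → write 5
  0×2 = 0 → write 0
  4×2 = 8 → write 0 carry 1
  7×2+1 = 15 → write 7 carry 1
  4×2+1 = 9 → write 1 carry 1
  1×2+1 = 3 → write 3
  6×2 = 12 → write 4 carry 1
  4×2+1 = 9 → write 1 carry 1
  remaining carry: 1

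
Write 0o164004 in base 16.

0xe804

Each octal digit is 3 bits: 1=001 6=110 4=100 0=000 0=000 4=100.
Group the bits into nibbles: 1110 1000 0000 0100 → e804.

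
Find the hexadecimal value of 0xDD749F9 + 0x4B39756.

0x128AE14F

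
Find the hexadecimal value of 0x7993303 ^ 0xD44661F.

0xADD551C

XOR each hex digit independently (no carries):
  7^D=A, 9^4=D, 9^4=D, 3^6=5, 3^6=5, 0^1=1, 3^F=C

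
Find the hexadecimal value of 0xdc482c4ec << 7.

0x6e241627600

7 bits is not a whole number of base-16 digits; in binary: 110111000100100000101100010011101100 << 7 = 1101110001001000001011000100111011000000000.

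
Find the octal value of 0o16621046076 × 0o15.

Multiply each base-8 digit by 13, carrying:
  6×13 = 78 → write 6 carry 9
  7×13+9 = 100 → write 4 carry 12
  0×13+12 = 12 → write 4 carry 1
  6×13+1 = 79 → write 7 carry 9
  4×13+9 = 61 → write 5 carry 7
  0×13+7 = 7 → write 7
  1×13 = 13 → write 5 carry 1
  2×13+1 = 27 → write 3 carry 3
  6×13+3 = 81 → write 1 carry 10
  6×13+10 = 88 → write 0 carry 11
  1×13+11 = 24 → write 0 carry 3
  remaining carry: 3

0o300135757446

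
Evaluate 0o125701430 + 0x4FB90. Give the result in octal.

0o127077250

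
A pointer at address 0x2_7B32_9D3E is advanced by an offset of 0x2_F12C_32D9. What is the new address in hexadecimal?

0x56C5ED017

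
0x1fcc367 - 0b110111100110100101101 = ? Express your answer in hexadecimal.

0x1e0f63a

0b110111100110100101101 = 0x1bcd2d in hexadecimal.
Subtract column by column in base 16:
  7-d → a (borrow)
  6-2-1 → 3
  3-d → 6 (borrow)
  c-c-1 → f (borrow)
  c-b-1 → 0
  f-1 → e
  1-0 → 1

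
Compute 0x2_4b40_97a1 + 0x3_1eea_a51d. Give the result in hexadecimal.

0x56a2b3cbe

Add column by column in base 16, right to left:
  1+d = e
  a+1 = b
  7+5 = c
  9+a = 3 carry 1
  0+a+1 = b
  4+e = 2 carry 1
  b+e+1 = a carry 1
  4+1+1 = 6
  2+3 = 5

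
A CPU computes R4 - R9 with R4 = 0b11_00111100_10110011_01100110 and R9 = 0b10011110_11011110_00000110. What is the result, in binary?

Subtract column by column in base 2:
  0-0 → 0
  1-1 → 0
  1-1 → 0
  0-0 → 0
  0-0 → 0
  1-0 → 1
  1-0 → 1
  0-0 → 0
  1-0 → 1
  1-1 → 0
  0-1 → 1 (borrow)
  0-1-1 → 0 (borrow)
  1-1-1 → 1 (borrow)
  1-0-1 → 0
  0-1 → 1 (borrow)
  1-1-1 → 1 (borrow)
  0-0-1 → 1 (borrow)
  0-1-1 → 0 (borrow)
  1-1-1 → 1 (borrow)
  1-1-1 → 1 (borrow)
  1-1-1 → 1 (borrow)
  1-0-1 → 0
  0-0 → 0
  0-1 → 1 (borrow)
  1-0-1 → 0
  1-0 → 1

0b10100111011101010101100000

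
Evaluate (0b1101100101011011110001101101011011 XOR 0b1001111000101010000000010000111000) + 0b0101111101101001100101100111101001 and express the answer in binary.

0b1010011011011011010111100101001100

First 0b1101100101011011110001101101011011 XOR 0b1001111000101010000000010000111000 = 0b0100011101110001110001111101100011.
Add column by column in base 2, right to left:
  1+1 = 0 carry 1
  1+0+1 = 0 carry 1
  0+0+1 = 1
  0+1 = 1
  0+0 = 0
  1+1 = 0 carry 1
  1+1+1 = 1 carry 1
  0+1+1 = 0 carry 1
  1+1+1 = 1 carry 1
  1+0+1 = 0 carry 1
  1+0+1 = 0 carry 1
  1+1+1 = 1 carry 1
  1+1+1 = 1 carry 1
  0+0+1 = 1
  0+1 = 1
  0+0 = 0
  1+0 = 1
  1+1 = 0 carry 1
  1+1+1 = 1 carry 1
  0+0+1 = 1
  0+0 = 0
  0+1 = 1
  1+0 = 1
  1+1 = 0 carry 1
  1+1+1 = 1 carry 1
  0+0+1 = 1
  1+1 = 0 carry 1
  1+1+1 = 1 carry 1
  1+1+1 = 1 carry 1
  0+1+1 = 0 carry 1
  0+1+1 = 0 carry 1
  0+0+1 = 1
  1+1 = 0 carry 1
  final carry 1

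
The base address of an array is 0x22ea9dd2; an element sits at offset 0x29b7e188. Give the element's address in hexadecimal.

Add column by column in base 16, right to left:
  2+8 = a
  d+8 = 5 carry 1
  d+1+1 = f
  9+e = 7 carry 1
  a+7+1 = 2 carry 1
  e+b+1 = a carry 1
  2+9+1 = c
  2+2 = 4

0x4ca27f5a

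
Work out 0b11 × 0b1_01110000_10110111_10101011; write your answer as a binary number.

0b100010100100010011100000001

Multiply each base-2 digit by 3, carrying:
  1×3 = 3 → write 1 carry 1
  1×3+1 = 4 → write 0 carry 2
  0×3+2 = 2 → write 0 carry 1
  1×3+1 = 4 → write 0 carry 2
  0×3+2 = 2 → write 0 carry 1
  1×3+1 = 4 → write 0 carry 2
  0×3+2 = 2 → write 0 carry 1
  1×3+1 = 4 → write 0 carry 2
  1×3+2 = 5 → write 1 carry 2
  1×3+2 = 5 → write 1 carry 2
  1×3+2 = 5 → write 1 carry 2
  0×3+2 = 2 → write 0 carry 1
  1×3+1 = 4 → write 0 carry 2
  1×3+2 = 5 → write 1 carry 2
  0×3+2 = 2 → write 0 carry 1
  1×3+1 = 4 → write 0 carry 2
  0×3+2 = 2 → write 0 carry 1
  0×3+1 = 1 → write 1
  0×3 = 0 → write 0
  0×3 = 0 → write 0
  1×3 = 3 → write 1 carry 1
  1×3+1 = 4 → write 0 carry 2
  1×3+2 = 5 → write 1 carry 2
  0×3+2 = 2 → write 0 carry 1
  1×3+1 = 4 → write 0 carry 2
  remaining carry: 10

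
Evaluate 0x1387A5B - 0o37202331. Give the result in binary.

0b101110110111010110000010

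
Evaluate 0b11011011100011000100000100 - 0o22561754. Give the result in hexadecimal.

0x3234D18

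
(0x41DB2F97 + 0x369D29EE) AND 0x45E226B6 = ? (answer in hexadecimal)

Add column by column in base 16, right to left:
  7+E = 5 carry 1
  9+E+1 = 8 carry 1
  F+9+1 = 9 carry 1
  2+2+1 = 5
  B+D = 8 carry 1
  D+9+1 = 7 carry 1
  1+6+1 = 8
  4+3 = 7
Sum = 0x78785985; now AND with 0x45E226B6:
  7&4=4, 8&5=0, 7&E=6, 8&2=0, 5&2=0, 9&6=0, 8&B=8, 5&6=4

0x40600084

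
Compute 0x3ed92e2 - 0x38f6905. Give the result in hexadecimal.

Subtract column by column in base 16:
  2-5 → d (borrow)
  e-0-1 → d
  2-9 → 9 (borrow)
  9-6-1 → 2
  d-f → e (borrow)
  e-8-1 → 5
  3-3 → 0

0x5e29dd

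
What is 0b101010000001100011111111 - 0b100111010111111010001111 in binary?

0b10101001101001110000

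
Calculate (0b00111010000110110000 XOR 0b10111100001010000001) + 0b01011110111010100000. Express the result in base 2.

0b11100101000111010001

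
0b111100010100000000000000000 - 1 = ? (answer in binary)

The trailing 17 digits are 0, so subtracting 1 borrows through: they become 1 and the next digit up decrements.

0b111100010011111111111111111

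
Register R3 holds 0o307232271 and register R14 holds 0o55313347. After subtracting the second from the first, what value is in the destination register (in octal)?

Subtract column by column in base 8:
  1-7 → 2 (borrow)
  7-4-1 → 2
  2-3 → 7 (borrow)
  2-3-1 → 6 (borrow)
  3-1-1 → 1
  2-3 → 7 (borrow)
  7-5-1 → 1
  0-5 → 3 (borrow)
  3-0-1 → 2

0o231716722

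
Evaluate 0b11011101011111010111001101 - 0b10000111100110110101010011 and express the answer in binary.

0b1010101111000100001111010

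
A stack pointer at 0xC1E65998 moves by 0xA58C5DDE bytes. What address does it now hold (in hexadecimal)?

Add column by column in base 16, right to left:
  8+E = 6 carry 1
  9+D+1 = 7 carry 1
  9+D+1 = 7 carry 1
  5+5+1 = B
  6+C = 2 carry 1
  E+8+1 = 7 carry 1
  1+5+1 = 7
  C+A = 6 carry 1
  final carry 1

0x16772B776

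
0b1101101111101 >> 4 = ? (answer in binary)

Right shift by 4: drop the 4 least-significant bits.

0b110110111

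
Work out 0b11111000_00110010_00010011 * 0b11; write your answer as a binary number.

Multiply each base-2 digit by 3, carrying:
  1×3 = 3 → write 1 carry 1
  1×3+1 = 4 → write 0 carry 2
  0×3+2 = 2 → write 0 carry 1
  0×3+1 = 1 → write 1
  1×3 = 3 → write 1 carry 1
  0×3+1 = 1 → write 1
  0×3 = 0 → write 0
  0×3 = 0 → write 0
  0×3 = 0 → write 0
  1×3 = 3 → write 1 carry 1
  0×3+1 = 1 → write 1
  0×3 = 0 → write 0
  1×3 = 3 → write 1 carry 1
  1×3+1 = 4 → write 0 carry 2
  0×3+2 = 2 → write 0 carry 1
  0×3+1 = 1 → write 1
  0×3 = 0 → write 0
  0×3 = 0 → write 0
  0×3 = 0 → write 0
  1×3 = 3 → write 1 carry 1
  1×3+1 = 4 → write 0 carry 2
  1×3+2 = 5 → write 1 carry 2
  1×3+2 = 5 → write 1 carry 2
  1×3+2 = 5 → write 1 carry 2
  remaining carry: 10

0b10111010001001011000111001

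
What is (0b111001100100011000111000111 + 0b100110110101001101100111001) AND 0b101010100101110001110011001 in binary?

0b100000000001100000100000000

Add column by column in base 2, right to left:
  1+1 = 0 carry 1
  1+0+1 = 0 carry 1
  1+0+1 = 0 carry 1
  0+1+1 = 0 carry 1
  0+1+1 = 0 carry 1
  0+1+1 = 0 carry 1
  1+0+1 = 0 carry 1
  1+0+1 = 0 carry 1
  1+1+1 = 1 carry 1
  0+1+1 = 0 carry 1
  0+0+1 = 1
  0+1 = 1
  1+1 = 0 carry 1
  1+0+1 = 0 carry 1
  0+0+1 = 1
  0+1 = 1
  0+0 = 0
  1+1 = 0 carry 1
  0+0+1 = 1
  0+1 = 1
  1+1 = 0 carry 1
  1+0+1 = 0 carry 1
  0+1+1 = 0 carry 1
  0+1+1 = 0 carry 1
  1+0+1 = 0 carry 1
  1+0+1 = 0 carry 1
  1+1+1 = 1 carry 1
  final carry 1
Sum = 0b1100000011001100110100000000; now AND with 0b101010100101110001110011001:
  1100000011001100110100000000
& 0101010100101110001110011001
= 0100000000001100000100000000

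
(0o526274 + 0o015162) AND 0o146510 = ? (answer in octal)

0o142410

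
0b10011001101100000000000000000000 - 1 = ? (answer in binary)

The trailing 20 digits are 0, so subtracting 1 borrows through: they become 1 and the next digit up decrements.

0b10011001101011111111111111111111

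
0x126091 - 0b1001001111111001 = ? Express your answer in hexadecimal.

0b1001001111111001 = 0x93F9 in hexadecimal.
Subtract column by column in base 16:
  1-9 → 8 (borrow)
  9-F-1 → 9 (borrow)
  0-3-1 → C (borrow)
  6-9-1 → C (borrow)
  2-0-1 → 1
  1-0 → 1

0x11CC98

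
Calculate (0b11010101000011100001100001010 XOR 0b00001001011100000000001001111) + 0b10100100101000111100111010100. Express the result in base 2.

0b110000001001000011110100011001

First 0b11010101000011100001100001010 XOR 0b00001001011100000000001001111 = 0b11011100011111100001101000101.
Add column by column in base 2, right to left:
  1+0 = 1
  0+0 = 0
  1+1 = 0 carry 1
  0+0+1 = 1
  0+1 = 1
  0+0 = 0
  1+1 = 0 carry 1
  0+1+1 = 0 carry 1
  1+1+1 = 1 carry 1
  1+0+1 = 0 carry 1
  0+0+1 = 1
  0+1 = 1
  0+1 = 1
  0+1 = 1
  1+1 = 0 carry 1
  1+0+1 = 0 carry 1
  1+0+1 = 0 carry 1
  1+0+1 = 0 carry 1
  1+1+1 = 1 carry 1
  1+0+1 = 0 carry 1
  0+1+1 = 0 carry 1
  0+0+1 = 1
  0+0 = 0
  1+1 = 0 carry 1
  1+0+1 = 0 carry 1
  1+0+1 = 0 carry 1
  0+1+1 = 0 carry 1
  1+0+1 = 0 carry 1
  1+1+1 = 1 carry 1
  final carry 1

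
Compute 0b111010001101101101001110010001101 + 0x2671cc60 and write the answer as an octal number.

0o77012064355

0b111010001101101101001110010001101 = 0o72155516215 in octal.
0x2671cc60 = 0o4634346140 in octal.
Add column by column in base 8, right to left:
  5+0 = 5
  1+4 = 5
  2+1 = 3
  6+6 = 4 carry 1
  1+4+1 = 6
  5+3 = 0 carry 1
  5+4+1 = 2 carry 1
  5+3+1 = 1 carry 1
  1+6+1 = 0 carry 1
  2+4+1 = 7
  7+0 = 7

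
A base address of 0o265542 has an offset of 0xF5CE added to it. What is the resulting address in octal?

0o460460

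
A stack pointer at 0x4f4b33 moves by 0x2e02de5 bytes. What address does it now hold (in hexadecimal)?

0x32f7918

Add column by column in base 16, right to left:
  3+5 = 8
  3+e = 1 carry 1
  b+d+1 = 9 carry 1
  4+2+1 = 7
  f+0 = f
  4+e = 2 carry 1
  0+2+1 = 3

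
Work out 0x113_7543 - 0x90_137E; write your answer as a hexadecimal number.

0x8361C5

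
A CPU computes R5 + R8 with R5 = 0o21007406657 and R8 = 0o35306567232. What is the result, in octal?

0o56316176111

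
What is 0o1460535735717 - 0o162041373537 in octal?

Subtract column by column in base 8:
  7-7 → 0
  1-3 → 6 (borrow)
  7-5-1 → 1
  5-3 → 2
  3-7 → 4 (borrow)
  7-3-1 → 3
  5-1 → 4
  3-4 → 7 (borrow)
  5-0-1 → 4
  0-2 → 6 (borrow)
  6-6-1 → 7 (borrow)
  4-1-1 → 2
  1-0 → 1

0o1276474342160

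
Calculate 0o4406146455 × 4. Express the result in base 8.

0o22030632264

Multiply each base-8 digit by 4, carrying:
  5×4 = 20 → write 4 carry 2
  5×4+2 = 22 → write 6 carry 2
  4×4+2 = 18 → write 2 carry 2
  6×4+2 = 26 → write 2 carry 3
  4×4+3 = 19 → write 3 carry 2
  1×4+2 = 6 → write 6
  6×4 = 24 → write 0 carry 3
  0×4+3 = 3 → write 3
  4×4 = 16 → write 0 carry 2
  4×4+2 = 18 → write 2 carry 2
  remaining carry: 2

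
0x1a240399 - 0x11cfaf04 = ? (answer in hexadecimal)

Subtract column by column in base 16:
  9-4 → 5
  9-0 → 9
  3-f → 4 (borrow)
  0-a-1 → 5 (borrow)
  4-f-1 → 4 (borrow)
  2-c-1 → 5 (borrow)
  a-1-1 → 8
  1-1 → 0

0x8545495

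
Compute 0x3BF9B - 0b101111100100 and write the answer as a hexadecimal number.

0x3B3B7

0b101111100100 = 0xBE4 in hexadecimal.
Subtract column by column in base 16:
  B-4 → 7
  9-E → B (borrow)
  F-B-1 → 3
  B-0 → B
  3-0 → 3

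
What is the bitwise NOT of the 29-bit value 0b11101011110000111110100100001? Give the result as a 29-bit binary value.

0b00010100001111000001011011110

Invert each bit: 11101011110000111110100100001 → 00010100001111000001011011110.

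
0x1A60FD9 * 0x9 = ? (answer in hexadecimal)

Multiply each base-16 digit by 9, carrying:
  9×9 = 81 → write 1 carry 5
  D×9+5 = 122 → write A carry 7
  F×9+7 = 142 → write E carry 8
  0×9+8 = 8 → write 8
  6×9 = 54 → write 6 carry 3
  A×9+3 = 93 → write D carry 5
  1×9+5 = 14 → write E

0xED68EA1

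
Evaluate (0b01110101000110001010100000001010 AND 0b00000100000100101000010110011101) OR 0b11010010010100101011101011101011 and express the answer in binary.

0b01110101000110001010100000001010 AND 0b00000100000100101000010110011101 = 0b00000100000100001000000000001000.
Then OR with 0b11010010010100101011101011101011.

0b11010110010100101011101011101011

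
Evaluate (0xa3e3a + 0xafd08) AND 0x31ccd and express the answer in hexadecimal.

Add column by column in base 16, right to left:
  a+8 = 2 carry 1
  3+0+1 = 4
  e+d = b carry 1
  3+f+1 = 3 carry 1
  a+a+1 = 5 carry 1
  final carry 1
Sum = 0x153b42; now AND with 0x31ccd:
  1&0=0, 5&3=1, 3&1=1, b&c=8, 4&c=4, 2&d=0

0x11840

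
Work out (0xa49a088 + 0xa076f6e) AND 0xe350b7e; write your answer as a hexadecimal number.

0x4110b76

Add column by column in base 16, right to left:
  8+e = 6 carry 1
  8+6+1 = f
  0+f = f
  a+6 = 0 carry 1
  9+7+1 = 1 carry 1
  4+0+1 = 5
  a+a = 4 carry 1
  final carry 1
Sum = 0x14510ff6; now AND with 0xe350b7e:
  1&0=0, 4&e=4, 5&3=1, 1&5=1, 0&0=0, f&b=b, f&7=7, 6&e=6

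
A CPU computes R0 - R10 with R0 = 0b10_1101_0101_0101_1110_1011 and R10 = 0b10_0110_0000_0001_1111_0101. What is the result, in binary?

Subtract column by column in base 2:
  1-1 → 0
  1-0 → 1
  0-1 → 1 (borrow)
  1-0-1 → 0
  0-1 → 1 (borrow)
  1-1-1 → 1 (borrow)
  1-1-1 → 1 (borrow)
  1-1-1 → 1 (borrow)
  1-1-1 → 1 (borrow)
  0-0-1 → 1 (borrow)
  1-0-1 → 0
  0-0 → 0
  1-0 → 1
  0-0 → 0
  1-0 → 1
  0-0 → 0
  1-0 → 1
  0-1 → 1 (borrow)
  1-1-1 → 1 (borrow)
  1-0-1 → 0
  0-0 → 0
  1-1 → 0

0b1110101001111110110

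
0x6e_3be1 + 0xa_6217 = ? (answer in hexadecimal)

Add column by column in base 16, right to left:
  1+7 = 8
  e+1 = f
  b+2 = d
  3+6 = 9
  e+a = 8 carry 1
  6+0+1 = 7

0x789df8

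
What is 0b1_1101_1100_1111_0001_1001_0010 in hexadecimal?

Group the bits into nibbles: 0001 1101 1100 1111 0001 1001 0010 → 1dcf192.

0x1dcf192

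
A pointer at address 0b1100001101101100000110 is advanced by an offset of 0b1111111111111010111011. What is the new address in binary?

Add column by column in base 2, right to left:
  0+1 = 1
  1+1 = 0 carry 1
  1+0+1 = 0 carry 1
  0+1+1 = 0 carry 1
  0+1+1 = 0 carry 1
  0+1+1 = 0 carry 1
  0+0+1 = 1
  0+1 = 1
  1+0 = 1
  1+1 = 0 carry 1
  0+1+1 = 0 carry 1
  1+1+1 = 1 carry 1
  1+1+1 = 1 carry 1
  0+1+1 = 0 carry 1
  1+1+1 = 1 carry 1
  1+1+1 = 1 carry 1
  0+1+1 = 0 carry 1
  0+1+1 = 0 carry 1
  0+1+1 = 0 carry 1
  0+1+1 = 0 carry 1
  1+1+1 = 1 carry 1
  1+1+1 = 1 carry 1
  final carry 1

0b11100001101100111000001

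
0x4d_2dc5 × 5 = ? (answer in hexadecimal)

0x181e4d9

Multiply each base-16 digit by 5, carrying:
  5×5 = 25 → write 9 carry 1
  c×5+1 = 61 → write d carry 3
  d×5+3 = 68 → write 4 carry 4
  2×5+4 = 14 → write e
  d×5 = 65 → write 1 carry 4
  4×5+4 = 24 → write 8 carry 1
  remaining carry: 1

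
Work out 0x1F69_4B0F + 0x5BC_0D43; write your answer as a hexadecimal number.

0x25255852

Add column by column in base 16, right to left:
  F+3 = 2 carry 1
  0+4+1 = 5
  B+D = 8 carry 1
  4+0+1 = 5
  9+C = 5 carry 1
  6+B+1 = 2 carry 1
  F+5+1 = 5 carry 1
  1+0+1 = 2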